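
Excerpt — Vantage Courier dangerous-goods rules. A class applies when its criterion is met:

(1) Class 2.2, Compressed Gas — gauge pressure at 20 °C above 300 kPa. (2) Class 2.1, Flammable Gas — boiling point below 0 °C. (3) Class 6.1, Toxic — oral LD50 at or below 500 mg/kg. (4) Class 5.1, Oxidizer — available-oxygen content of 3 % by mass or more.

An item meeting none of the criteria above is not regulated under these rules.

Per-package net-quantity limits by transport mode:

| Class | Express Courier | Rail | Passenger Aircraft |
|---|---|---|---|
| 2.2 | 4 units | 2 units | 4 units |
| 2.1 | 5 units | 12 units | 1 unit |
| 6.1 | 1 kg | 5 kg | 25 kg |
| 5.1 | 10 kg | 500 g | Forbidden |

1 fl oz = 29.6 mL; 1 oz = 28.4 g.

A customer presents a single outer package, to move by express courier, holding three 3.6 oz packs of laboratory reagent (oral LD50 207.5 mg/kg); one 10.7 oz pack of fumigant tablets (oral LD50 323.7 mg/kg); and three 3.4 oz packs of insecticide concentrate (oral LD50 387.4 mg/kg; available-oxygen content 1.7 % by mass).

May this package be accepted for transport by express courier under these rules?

Oral LD50 207.5 mg/kg meets the Class 6.1 criterion (Toxic), so the laboratory reagent is Class 6.1.
The fumigant tablets have oral LD50 323.7 mg/kg, which is ≤ 500 mg/kg, so they are Class 6.1 (Toxic).
Oral LD50 387.4 mg/kg meets the Class 6.1 criterion (Toxic), so the insecticide concentrate is Class 6.1.
Total Class 6.1: (three 3.6 oz packs = 306.72 g) + (one 10.7 oz pack = 303.88 g) + (three 3.4 oz packs = 289.68 g) = 900.28 g.
That is within the Class 6.1 express courier limit of 1 kg.

Yes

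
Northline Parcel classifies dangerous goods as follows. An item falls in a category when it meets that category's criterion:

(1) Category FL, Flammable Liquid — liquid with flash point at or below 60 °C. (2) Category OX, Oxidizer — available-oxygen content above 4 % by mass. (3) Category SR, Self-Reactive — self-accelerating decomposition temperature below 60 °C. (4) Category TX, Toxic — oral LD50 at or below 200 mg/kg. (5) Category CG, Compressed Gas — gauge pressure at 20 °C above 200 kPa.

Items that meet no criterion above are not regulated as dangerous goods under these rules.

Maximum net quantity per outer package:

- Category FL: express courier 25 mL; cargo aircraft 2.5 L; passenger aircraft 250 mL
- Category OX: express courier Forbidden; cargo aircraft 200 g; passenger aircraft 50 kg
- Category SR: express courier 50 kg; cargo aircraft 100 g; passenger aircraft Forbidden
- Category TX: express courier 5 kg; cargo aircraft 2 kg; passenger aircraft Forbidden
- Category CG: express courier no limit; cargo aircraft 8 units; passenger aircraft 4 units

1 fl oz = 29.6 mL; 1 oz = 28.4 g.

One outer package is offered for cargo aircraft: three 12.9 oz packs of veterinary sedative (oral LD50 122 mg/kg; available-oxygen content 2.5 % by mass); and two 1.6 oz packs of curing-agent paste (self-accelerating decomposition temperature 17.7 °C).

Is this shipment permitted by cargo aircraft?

Yes

With oral LD50 122 mg/kg (≤ 200 mg/kg), the veterinary sedative falls in Category TX.
Curing-agent paste: self-accelerating decomposition temperature 17.7 °C < 60 °C → Category SR (Self-Reactive).
Category TX quantity: three 12.9 oz packs = 1099.08 g.
1099.08 g is within the cargo aircraft limit of 2 kg for Category TX.
Category SR quantity: two 1.6 oz packs = 90.88 g.
90.88 g ≤ 100 g (cargo aircraft limit, Category SR) — within limit.
Every hazard category is within its cargo aircraft limit and no segregation rule is violated.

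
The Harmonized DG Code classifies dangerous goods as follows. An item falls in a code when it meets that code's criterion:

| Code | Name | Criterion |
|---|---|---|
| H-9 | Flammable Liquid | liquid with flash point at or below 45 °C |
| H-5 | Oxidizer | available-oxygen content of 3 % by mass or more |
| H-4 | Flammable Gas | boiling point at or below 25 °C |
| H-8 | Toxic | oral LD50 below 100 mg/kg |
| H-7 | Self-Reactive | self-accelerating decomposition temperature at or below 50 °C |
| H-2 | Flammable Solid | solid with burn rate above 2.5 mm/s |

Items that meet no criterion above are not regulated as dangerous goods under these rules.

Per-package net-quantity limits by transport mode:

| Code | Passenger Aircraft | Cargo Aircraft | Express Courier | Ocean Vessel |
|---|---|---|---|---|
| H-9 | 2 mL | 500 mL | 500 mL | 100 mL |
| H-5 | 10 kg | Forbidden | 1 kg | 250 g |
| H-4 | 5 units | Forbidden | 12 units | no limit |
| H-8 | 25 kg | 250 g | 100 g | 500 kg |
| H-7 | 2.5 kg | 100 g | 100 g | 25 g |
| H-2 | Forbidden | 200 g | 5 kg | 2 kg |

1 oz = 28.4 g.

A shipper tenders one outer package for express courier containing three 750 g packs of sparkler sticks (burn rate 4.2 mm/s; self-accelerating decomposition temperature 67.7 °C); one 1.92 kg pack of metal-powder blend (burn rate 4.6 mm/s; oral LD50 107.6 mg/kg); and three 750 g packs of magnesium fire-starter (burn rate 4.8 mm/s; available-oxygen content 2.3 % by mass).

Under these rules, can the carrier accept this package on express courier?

No

Burn rate 4.2 mm/s meets the Code H-2 criterion (Flammable Solid), so the sparkler sticks are Code H-2.
Metal-powder blend: burn rate 4.6 mm/s > 2.5 mm/s → Code H-2 (Flammable Solid).
Magnesium fire-starter: burn rate 4.8 mm/s > 2.5 mm/s → Code H-2 (Flammable Solid).
Code H-2 net quantity: (three 750 g packs = 2.25 kg) + 1.92 kg + (three 750 g packs = 2.25 kg) = 6.42 kg.
That exceeds the Code H-2 express courier limit of 5 kg.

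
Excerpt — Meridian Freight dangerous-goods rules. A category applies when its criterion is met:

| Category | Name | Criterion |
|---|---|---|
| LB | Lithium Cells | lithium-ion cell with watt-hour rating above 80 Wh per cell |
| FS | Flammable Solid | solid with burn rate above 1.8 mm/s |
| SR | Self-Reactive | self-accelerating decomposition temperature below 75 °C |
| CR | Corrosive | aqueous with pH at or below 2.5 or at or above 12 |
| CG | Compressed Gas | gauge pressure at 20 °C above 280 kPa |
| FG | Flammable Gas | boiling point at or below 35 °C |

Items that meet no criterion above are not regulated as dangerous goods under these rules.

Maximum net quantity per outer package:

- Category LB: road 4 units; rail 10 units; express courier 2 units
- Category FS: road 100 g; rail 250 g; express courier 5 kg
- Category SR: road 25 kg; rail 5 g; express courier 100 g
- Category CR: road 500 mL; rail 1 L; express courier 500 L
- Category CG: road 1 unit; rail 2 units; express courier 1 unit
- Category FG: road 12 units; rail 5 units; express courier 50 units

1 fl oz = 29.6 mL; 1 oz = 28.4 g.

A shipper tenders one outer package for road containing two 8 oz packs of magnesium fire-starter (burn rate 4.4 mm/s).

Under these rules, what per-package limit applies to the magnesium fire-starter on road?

100 g

With burn rate 4.4 mm/s (> 1.8 mm/s), the magnesium fire-starter falls in Category FS.
The road limit for Category FS is 100 g.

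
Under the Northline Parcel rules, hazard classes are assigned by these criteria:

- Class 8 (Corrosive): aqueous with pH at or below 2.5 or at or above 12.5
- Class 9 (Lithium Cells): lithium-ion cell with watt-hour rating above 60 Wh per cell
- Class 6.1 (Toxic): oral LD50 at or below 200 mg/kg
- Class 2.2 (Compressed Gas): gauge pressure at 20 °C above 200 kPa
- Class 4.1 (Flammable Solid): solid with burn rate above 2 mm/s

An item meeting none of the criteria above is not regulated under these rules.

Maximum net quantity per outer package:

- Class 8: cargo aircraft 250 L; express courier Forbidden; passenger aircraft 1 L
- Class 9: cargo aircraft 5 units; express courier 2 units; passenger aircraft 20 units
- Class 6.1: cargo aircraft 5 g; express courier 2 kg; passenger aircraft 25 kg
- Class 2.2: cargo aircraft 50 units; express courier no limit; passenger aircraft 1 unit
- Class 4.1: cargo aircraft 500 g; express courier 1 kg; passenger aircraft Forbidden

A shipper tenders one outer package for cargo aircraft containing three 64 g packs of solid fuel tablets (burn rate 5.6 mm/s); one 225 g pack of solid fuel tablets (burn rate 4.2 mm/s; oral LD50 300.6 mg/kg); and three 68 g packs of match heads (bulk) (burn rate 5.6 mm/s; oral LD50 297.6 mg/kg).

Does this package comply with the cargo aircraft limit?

No

Solid fuel tablets: burn rate 5.6 mm/s > 2 mm/s → Class 4.1 (Flammable Solid).
The solid fuel tablets have burn rate 4.2 mm/s, which is > 2 mm/s, so they are Class 4.1 (Flammable Solid).
Match heads (bulk): burn rate 5.6 mm/s > 2 mm/s → Class 4.1 (Flammable Solid).
Class 4.1 net quantity: (three 64 g packs = 192 g) + 225 g + (three 68 g packs = 204 g) = 621 g.
621 g exceeds the cargo aircraft limit of 500 g for Class 4.1.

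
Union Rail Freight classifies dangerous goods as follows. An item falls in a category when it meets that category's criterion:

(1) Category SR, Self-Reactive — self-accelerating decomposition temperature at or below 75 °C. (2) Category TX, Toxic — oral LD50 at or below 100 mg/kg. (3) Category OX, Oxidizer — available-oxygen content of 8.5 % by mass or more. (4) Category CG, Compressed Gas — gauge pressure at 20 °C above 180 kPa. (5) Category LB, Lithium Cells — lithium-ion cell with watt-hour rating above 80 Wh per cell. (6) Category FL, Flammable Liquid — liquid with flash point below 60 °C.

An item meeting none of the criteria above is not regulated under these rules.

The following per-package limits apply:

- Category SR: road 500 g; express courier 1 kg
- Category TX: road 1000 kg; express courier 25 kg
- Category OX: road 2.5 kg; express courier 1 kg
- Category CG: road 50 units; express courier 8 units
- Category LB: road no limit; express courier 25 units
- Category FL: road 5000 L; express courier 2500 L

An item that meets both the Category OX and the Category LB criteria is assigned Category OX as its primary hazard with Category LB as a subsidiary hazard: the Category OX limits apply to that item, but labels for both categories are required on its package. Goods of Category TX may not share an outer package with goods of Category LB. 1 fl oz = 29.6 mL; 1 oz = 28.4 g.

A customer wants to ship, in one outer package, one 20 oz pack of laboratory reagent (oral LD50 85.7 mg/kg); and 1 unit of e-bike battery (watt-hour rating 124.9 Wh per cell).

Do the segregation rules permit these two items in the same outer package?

With oral LD50 85.7 mg/kg (≤ 100 mg/kg), the laboratory reagent falls in Category TX.
The e-bike battery has watt-hour rating 124.9 Wh per cell, which is > 80 Wh per cell, so it is Category LB (Lithium Cells).
Category TX and Category LB may not share an outer package.

No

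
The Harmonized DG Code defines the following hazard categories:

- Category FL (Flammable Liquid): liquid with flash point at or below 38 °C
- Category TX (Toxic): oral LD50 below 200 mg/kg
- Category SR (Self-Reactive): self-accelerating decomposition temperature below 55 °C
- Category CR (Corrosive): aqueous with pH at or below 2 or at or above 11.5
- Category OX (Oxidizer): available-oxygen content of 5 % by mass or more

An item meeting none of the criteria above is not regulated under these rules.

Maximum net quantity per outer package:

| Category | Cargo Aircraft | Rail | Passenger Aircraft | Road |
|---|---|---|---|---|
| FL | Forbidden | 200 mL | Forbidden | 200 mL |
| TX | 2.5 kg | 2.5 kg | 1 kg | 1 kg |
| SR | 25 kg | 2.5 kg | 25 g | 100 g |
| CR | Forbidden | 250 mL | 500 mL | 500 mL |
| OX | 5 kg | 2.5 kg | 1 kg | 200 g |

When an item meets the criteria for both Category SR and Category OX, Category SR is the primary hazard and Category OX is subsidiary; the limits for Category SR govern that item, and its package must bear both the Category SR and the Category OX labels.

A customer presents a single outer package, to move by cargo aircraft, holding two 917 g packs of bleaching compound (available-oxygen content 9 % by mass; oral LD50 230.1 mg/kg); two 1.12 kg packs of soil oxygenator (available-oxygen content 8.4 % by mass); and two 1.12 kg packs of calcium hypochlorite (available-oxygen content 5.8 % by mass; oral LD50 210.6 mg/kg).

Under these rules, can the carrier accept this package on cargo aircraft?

No

Bleaching compound: available-oxygen content 9 % by mass ≥ 5 % by mass → Category OX (Oxidizer).
With available-oxygen content 8.4 % by mass (≥ 5 % by mass), the soil oxygenator falls in Category OX.
The calcium hypochlorite has available-oxygen content 5.8 % by mass, which is ≥ 5 % by mass, so it is Category OX (Oxidizer).
Category OX net quantity: (two 917 g packs = 1.834 kg) + (two 1.12 kg packs = 2.24 kg) + (two 1.12 kg packs = 2.24 kg) = 6.314 kg.
6.314 kg > 5 kg (cargo aircraft limit, Category OX) — over the limit.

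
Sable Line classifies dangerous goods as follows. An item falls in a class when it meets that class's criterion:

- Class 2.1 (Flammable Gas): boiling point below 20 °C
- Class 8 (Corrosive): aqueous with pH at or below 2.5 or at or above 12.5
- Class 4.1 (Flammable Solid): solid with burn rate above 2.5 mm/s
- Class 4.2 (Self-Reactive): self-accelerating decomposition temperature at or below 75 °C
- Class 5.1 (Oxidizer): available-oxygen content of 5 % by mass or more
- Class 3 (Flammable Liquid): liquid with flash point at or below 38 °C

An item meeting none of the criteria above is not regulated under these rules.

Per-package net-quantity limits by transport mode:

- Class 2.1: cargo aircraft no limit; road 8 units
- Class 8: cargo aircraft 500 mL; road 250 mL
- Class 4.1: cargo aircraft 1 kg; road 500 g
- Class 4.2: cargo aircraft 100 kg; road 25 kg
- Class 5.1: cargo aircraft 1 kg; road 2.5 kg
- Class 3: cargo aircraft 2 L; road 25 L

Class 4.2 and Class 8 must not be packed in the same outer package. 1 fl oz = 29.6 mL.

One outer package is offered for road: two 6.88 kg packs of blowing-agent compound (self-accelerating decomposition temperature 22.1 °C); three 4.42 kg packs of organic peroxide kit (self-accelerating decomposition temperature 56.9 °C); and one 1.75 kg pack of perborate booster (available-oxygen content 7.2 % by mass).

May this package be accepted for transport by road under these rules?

No

Self-accelerating decomposition temperature 22.1 °C meets the Class 4.2 criterion (Self-Reactive), so the blowing-agent compound is Class 4.2.
Organic peroxide kit: self-accelerating decomposition temperature 56.9 °C ≤ 75 °C → Class 4.2 (Self-Reactive).
Available-oxygen content 7.2 % by mass meets the Class 5.1 criterion (Oxidizer), so the perborate booster is Class 5.1.
Class 4.2 net quantity: (two 6.88 kg packs = 13.76 kg) + (three 4.42 kg packs = 13.26 kg) = 27.02 kg.
That exceeds the Class 4.2 road limit of 25 kg.
Class 5.1 quantity: 1.75 kg.
That is within the Class 5.1 road limit of 2.5 kg.
The segregation rule (Class 4.2 with Class 8) does not apply to Class 4.2 with Class 5.1.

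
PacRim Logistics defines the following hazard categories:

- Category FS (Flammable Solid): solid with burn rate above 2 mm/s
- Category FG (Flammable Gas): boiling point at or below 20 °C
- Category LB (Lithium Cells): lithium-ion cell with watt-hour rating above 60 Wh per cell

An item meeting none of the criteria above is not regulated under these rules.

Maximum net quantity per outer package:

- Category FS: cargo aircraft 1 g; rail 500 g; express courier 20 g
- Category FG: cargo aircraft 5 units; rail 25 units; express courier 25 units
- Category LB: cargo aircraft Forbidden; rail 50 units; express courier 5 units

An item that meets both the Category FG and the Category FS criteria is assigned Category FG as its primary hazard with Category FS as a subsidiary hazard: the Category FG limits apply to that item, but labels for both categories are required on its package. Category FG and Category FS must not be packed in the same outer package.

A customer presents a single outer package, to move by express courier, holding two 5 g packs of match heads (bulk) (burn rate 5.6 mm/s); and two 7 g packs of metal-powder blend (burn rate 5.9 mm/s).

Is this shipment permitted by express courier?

Match heads (bulk): burn rate 5.6 mm/s > 2 mm/s → Category FS (Flammable Solid).
With burn rate 5.9 mm/s (> 2 mm/s), the metal-powder blend falls in Category FS.
Category FS net quantity: (two 5 g packs = 10 g) + (two 7 g packs = 14 g) = 24 g.
That exceeds the Category FS express courier limit of 20 g.

No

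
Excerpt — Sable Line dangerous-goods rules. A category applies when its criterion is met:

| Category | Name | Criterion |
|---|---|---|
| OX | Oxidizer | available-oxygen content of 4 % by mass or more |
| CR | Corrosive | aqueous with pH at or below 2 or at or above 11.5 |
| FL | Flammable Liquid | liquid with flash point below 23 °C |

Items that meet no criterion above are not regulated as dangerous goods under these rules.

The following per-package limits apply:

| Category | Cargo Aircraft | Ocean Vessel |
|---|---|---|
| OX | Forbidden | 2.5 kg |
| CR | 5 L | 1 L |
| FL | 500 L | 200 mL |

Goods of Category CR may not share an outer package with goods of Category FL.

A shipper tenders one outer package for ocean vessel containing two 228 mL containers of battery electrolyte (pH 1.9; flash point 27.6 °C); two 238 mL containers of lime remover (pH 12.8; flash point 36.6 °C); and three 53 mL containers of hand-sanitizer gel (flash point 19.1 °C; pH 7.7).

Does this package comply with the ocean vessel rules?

No

Battery electrolyte: pH 1.9 ≤ 2 → Category CR (Corrosive).
With pH 12.8 (≥ 11.5), the lime remover falls in Category CR.
With flash point 19.1 °C (< 23 °C), the hand-sanitizer gel falls in Category FL.
Total Category CR: (two 228 mL containers = 456 mL) + (two 238 mL containers = 476 mL) = 932 mL.
932 mL ≤ 1 L (ocean vessel limit, Category CR) — within limit.
Category FL quantity: three 53 mL containers = 159 mL.
159 mL ≤ 200 mL (ocean vessel limit, Category FL) — within limit.
Category CR and Category FL may not share an outer package.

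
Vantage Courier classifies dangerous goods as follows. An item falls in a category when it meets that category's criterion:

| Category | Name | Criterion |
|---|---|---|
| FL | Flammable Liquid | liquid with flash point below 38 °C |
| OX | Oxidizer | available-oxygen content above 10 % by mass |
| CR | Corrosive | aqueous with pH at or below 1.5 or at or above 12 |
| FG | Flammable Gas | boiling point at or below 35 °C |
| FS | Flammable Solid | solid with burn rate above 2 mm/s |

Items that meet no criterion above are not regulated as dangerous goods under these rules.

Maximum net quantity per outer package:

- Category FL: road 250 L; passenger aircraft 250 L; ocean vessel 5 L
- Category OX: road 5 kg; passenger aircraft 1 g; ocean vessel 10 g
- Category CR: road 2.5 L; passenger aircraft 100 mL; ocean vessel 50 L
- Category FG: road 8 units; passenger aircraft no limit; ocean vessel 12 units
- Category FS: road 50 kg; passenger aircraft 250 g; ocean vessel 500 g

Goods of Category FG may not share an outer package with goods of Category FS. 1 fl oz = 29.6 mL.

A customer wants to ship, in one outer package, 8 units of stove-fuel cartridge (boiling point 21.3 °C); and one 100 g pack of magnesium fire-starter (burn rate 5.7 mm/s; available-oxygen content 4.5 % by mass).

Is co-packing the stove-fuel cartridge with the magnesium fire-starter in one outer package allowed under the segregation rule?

No

Stove-fuel cartridge: boiling point 21.3 °C ≤ 35 °C → Category FG (Flammable Gas).
Magnesium fire-starter: burn rate 5.7 mm/s > 2 mm/s → Category FS (Flammable Solid).
Category FG and Category FS may not share an outer package.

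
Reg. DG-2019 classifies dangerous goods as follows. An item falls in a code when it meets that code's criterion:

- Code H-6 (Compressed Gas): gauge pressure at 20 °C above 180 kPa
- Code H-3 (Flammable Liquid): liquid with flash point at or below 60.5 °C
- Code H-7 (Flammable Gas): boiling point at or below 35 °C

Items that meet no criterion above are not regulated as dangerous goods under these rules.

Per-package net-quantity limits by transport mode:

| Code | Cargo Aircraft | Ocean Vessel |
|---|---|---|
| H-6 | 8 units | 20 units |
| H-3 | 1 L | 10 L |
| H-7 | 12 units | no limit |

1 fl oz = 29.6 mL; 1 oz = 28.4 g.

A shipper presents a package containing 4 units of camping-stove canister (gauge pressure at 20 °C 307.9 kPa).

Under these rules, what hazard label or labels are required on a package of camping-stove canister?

Code H-6

Camping-stove canister: gauge pressure at 20 °C 307.9 kPa > 180 kPa → Code H-6 (Compressed Gas).
Only the Code H-6 label is required.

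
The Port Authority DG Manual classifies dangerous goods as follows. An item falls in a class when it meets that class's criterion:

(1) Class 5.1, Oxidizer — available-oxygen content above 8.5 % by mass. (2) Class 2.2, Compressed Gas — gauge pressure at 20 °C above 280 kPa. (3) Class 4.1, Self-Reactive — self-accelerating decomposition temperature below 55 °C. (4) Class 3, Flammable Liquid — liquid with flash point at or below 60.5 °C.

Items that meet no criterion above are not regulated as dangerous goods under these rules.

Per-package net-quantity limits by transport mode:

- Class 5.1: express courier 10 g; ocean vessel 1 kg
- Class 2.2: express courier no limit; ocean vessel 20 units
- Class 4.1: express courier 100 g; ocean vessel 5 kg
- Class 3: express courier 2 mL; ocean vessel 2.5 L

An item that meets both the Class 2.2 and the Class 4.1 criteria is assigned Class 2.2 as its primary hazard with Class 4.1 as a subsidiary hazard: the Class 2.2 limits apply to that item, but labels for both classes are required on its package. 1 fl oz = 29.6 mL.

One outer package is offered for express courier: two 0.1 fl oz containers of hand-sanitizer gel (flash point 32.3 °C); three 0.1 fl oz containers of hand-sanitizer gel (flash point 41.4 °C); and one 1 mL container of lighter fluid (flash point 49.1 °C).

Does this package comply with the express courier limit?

Hand-sanitizer gel: flash point 32.3 °C ≤ 60.5 °C → Class 3 (Flammable Liquid).
The hand-sanitizer gel has flash point 41.4 °C, which is ≤ 60.5 °C, so it is Class 3 (Flammable Liquid).
With flash point 49.1 °C (≤ 60.5 °C), the lighter fluid falls in Class 3.
Total Class 3: (two 0.1 fl oz containers = 5.92 mL) + (three 0.1 fl oz containers = 8.88 mL) + 1 mL = 15.8 mL.
15.8 mL exceeds the express courier limit of 2 mL for Class 3.

No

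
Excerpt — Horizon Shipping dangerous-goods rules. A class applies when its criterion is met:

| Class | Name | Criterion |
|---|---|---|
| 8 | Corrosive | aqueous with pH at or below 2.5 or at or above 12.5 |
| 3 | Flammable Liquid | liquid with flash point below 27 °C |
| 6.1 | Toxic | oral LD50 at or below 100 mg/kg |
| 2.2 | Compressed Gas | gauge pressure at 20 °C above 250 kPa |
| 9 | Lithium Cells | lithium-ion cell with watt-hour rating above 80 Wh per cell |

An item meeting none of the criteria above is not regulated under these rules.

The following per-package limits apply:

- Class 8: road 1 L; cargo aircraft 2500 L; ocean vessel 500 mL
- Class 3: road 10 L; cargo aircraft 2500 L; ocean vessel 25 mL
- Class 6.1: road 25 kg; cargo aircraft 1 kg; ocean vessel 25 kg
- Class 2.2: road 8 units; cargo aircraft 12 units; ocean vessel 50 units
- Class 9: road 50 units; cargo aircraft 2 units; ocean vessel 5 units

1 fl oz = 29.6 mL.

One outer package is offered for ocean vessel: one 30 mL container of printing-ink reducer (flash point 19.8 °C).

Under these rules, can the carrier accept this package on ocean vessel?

No

Printing-ink reducer: flash point 19.8 °C < 27 °C → Class 3 (Flammable Liquid).
Class 3 quantity: 30 mL.
30 mL exceeds the ocean vessel limit of 25 mL for Class 3.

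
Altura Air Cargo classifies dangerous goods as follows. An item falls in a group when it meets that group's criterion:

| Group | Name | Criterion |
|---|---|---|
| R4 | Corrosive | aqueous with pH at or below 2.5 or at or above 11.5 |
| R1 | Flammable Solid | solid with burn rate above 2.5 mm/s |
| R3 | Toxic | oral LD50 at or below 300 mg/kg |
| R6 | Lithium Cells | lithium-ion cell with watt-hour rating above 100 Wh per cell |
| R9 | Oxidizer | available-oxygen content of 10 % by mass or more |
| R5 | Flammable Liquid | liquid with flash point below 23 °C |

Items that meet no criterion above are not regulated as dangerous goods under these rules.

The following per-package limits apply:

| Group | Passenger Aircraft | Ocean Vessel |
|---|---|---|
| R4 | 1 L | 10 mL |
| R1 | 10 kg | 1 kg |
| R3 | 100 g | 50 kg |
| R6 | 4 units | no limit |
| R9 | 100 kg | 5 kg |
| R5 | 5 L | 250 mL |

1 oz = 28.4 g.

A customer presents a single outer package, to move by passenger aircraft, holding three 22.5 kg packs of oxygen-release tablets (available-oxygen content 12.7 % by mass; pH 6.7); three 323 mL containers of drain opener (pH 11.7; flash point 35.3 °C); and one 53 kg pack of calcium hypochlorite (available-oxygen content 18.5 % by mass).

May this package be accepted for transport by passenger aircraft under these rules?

With available-oxygen content 12.7 % by mass (≥ 10 % by mass), the oxygen-release tablets fall in Group R9.
pH 11.7 meets the Group R4 criterion (Corrosive), so the drain opener is Group R4.
Calcium hypochlorite: available-oxygen content 18.5 % by mass ≥ 10 % by mass → Group R9 (Oxidizer).
Group R4 quantity: three 323 mL containers = 969 mL.
That is within the Group R4 passenger aircraft limit of 1 L.
Group R9 net quantity: (three 22.5 kg packs = 67.5 kg) + 53 kg = 120.5 kg.
120.5 kg > 100 kg (passenger aircraft limit, Group R9) — over the limit.

No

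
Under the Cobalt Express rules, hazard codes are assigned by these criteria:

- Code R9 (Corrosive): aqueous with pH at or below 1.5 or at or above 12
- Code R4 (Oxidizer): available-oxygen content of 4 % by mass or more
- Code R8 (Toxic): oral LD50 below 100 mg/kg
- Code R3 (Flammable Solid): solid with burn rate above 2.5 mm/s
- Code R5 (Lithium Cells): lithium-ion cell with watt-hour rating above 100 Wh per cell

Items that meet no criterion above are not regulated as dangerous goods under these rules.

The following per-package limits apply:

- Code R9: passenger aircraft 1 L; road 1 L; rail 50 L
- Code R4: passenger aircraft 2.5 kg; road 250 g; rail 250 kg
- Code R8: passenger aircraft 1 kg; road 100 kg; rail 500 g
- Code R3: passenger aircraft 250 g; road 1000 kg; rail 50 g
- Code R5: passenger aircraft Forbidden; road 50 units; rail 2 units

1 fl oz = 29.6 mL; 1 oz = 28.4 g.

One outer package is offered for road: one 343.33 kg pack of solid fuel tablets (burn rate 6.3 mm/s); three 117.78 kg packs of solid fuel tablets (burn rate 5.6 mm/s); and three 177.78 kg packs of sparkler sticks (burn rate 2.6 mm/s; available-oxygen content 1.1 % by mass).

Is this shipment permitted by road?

Solid fuel tablets: burn rate 6.3 mm/s > 2.5 mm/s → Code R3 (Flammable Solid).
The solid fuel tablets have burn rate 5.6 mm/s, which is > 2.5 mm/s, so they are Code R3 (Flammable Solid).
Burn rate 2.6 mm/s meets the Code R3 criterion (Flammable Solid), so the sparkler sticks are Code R3.
Total Code R3: 343.33 kg + (three 117.78 kg packs = 353.34 kg) + (three 177.78 kg packs = 533.34 kg) = 1230.01 kg.
1230.01 kg > 1000 kg (road limit, Code R3) — over the limit.

No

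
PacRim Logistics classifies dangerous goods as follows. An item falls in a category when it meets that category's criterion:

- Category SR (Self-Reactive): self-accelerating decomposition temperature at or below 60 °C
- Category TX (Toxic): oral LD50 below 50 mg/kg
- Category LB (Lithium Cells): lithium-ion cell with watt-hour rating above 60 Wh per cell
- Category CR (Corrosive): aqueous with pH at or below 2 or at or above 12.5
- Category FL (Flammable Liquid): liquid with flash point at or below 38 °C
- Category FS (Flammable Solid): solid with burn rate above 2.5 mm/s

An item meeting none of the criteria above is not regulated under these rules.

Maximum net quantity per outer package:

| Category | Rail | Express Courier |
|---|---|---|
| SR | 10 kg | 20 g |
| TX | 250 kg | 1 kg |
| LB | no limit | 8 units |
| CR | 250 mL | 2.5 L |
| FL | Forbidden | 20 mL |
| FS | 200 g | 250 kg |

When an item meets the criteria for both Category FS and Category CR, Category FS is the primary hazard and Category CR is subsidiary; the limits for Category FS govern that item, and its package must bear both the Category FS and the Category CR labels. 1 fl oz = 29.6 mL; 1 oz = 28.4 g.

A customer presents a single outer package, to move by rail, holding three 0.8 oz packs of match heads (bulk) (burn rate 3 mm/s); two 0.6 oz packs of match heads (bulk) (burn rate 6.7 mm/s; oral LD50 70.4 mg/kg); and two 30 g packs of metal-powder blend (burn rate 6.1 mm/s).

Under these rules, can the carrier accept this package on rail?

Yes

With burn rate 3 mm/s (> 2.5 mm/s), the match heads (bulk) fall in Category FS.
Match heads (bulk): burn rate 6.7 mm/s > 2.5 mm/s → Category FS (Flammable Solid).
With burn rate 6.1 mm/s (> 2.5 mm/s), the metal-powder blend falls in Category FS.
Category FS net quantity: (three 0.8 oz packs = 68.16 g) + (two 0.6 oz packs = 34.08 g) + (two 30 g packs = 60 g) = 162.24 g.
That is within the Category FS rail limit of 200 g.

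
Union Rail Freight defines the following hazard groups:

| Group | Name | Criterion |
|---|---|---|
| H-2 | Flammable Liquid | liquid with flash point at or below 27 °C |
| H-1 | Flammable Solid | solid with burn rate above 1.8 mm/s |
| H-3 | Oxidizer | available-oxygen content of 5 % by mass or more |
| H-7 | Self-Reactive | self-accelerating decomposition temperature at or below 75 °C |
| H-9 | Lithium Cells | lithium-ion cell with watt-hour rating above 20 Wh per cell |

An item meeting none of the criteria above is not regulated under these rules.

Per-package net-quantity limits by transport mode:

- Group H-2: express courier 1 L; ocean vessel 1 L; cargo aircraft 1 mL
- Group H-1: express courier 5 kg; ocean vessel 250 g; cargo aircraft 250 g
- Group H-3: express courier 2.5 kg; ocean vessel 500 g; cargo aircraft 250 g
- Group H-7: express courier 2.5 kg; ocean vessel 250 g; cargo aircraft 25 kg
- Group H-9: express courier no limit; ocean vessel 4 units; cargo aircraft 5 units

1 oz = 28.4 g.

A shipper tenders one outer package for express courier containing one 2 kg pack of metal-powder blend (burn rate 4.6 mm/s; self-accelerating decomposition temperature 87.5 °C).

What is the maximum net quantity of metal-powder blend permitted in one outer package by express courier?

The metal-powder blend has burn rate 4.6 mm/s, which is > 1.8 mm/s, so it is Group H-1 (Flammable Solid).
The express courier limit for Group H-1 is 5 kg.

5 kg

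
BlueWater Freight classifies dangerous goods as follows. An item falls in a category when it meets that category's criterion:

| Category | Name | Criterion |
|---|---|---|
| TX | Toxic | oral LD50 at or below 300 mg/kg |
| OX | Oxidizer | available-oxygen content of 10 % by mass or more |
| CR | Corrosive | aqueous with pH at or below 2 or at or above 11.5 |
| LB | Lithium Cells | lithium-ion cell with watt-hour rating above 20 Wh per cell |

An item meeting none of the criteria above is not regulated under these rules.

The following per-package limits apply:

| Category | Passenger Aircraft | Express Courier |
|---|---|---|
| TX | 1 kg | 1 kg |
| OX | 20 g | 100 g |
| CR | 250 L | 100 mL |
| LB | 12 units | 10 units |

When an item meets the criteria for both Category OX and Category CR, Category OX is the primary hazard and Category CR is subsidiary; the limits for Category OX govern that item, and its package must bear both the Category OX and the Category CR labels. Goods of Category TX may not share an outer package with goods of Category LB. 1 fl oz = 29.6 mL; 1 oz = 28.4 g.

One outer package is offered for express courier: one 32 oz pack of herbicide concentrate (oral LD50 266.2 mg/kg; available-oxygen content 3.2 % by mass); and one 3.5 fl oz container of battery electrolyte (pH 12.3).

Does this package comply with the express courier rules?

No

Oral LD50 266.2 mg/kg meets the Category TX criterion (Toxic), so the herbicide concentrate is Category TX.
The battery electrolyte has pH 12.3, which is ≥ 11.5, so it is Category CR (Corrosive).
Category TX quantity: one 32 oz pack = 908.8 g.
That is within the Category TX express courier limit of 1 kg.
Category CR quantity: one 3.5 fl oz container = 103.6 mL.
103.6 mL exceeds the express courier limit of 100 mL for Category CR.
The segregation rule (Category TX with Category LB) does not apply to Category TX with Category CR.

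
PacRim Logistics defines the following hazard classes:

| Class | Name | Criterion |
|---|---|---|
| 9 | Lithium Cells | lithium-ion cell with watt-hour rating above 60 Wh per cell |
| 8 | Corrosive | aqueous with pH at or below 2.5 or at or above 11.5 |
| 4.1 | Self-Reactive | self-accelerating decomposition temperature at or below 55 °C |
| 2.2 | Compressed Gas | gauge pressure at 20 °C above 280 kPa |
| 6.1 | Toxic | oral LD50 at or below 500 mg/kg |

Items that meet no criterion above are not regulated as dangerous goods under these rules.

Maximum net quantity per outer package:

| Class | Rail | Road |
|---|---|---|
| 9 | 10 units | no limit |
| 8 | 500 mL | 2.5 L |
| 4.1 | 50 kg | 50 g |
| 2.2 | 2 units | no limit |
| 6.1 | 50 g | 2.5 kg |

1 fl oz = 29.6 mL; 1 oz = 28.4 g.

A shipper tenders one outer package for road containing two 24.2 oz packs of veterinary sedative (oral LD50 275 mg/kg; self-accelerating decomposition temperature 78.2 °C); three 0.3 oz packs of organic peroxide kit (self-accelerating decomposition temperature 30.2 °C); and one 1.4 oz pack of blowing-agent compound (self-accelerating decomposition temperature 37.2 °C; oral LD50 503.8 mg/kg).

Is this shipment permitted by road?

The veterinary sedative has oral LD50 275 mg/kg, which is ≤ 500 mg/kg, so it is Class 6.1 (Toxic).
Self-accelerating decomposition temperature 30.2 °C meets the Class 4.1 criterion (Self-Reactive), so the organic peroxide kit is Class 4.1.
Blowing-agent compound: self-accelerating decomposition temperature 37.2 °C ≤ 55 °C → Class 4.1 (Self-Reactive).
Class 4.1 net quantity: (three 0.3 oz packs = 25.56 g) + (one 1.4 oz pack = 39.76 g) = 65.32 g.
65.32 g exceeds the road limit of 50 g for Class 4.1.
Class 6.1 quantity: two 24.2 oz packs = 1374.56 g.
1374.56 g ≤ 2.5 kg (road limit, Class 6.1) — within limit.

No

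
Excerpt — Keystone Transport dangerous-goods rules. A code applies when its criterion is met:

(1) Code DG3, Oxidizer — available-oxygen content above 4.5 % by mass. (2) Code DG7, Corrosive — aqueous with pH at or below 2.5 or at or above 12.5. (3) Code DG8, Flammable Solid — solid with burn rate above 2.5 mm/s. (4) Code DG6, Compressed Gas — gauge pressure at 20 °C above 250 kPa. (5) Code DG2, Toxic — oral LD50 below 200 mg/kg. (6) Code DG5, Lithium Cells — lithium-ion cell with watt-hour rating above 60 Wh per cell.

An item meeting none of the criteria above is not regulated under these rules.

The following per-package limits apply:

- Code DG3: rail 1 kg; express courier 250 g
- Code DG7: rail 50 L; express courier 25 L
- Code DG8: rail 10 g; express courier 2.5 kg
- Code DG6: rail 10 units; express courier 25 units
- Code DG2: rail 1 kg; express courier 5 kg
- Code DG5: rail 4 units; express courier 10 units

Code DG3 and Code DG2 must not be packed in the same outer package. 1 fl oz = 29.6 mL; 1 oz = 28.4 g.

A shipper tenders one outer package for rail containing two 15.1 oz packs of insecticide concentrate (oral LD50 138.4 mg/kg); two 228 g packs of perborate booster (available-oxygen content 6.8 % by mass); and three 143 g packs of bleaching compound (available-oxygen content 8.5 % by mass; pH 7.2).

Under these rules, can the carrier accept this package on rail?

No

Oral LD50 138.4 mg/kg meets the Code DG2 criterion (Toxic), so the insecticide concentrate is Code DG2.
Available-oxygen content 6.8 % by mass meets the Code DG3 criterion (Oxidizer), so the perborate booster is Code DG3.
The bleaching compound has available-oxygen content 8.5 % by mass, which is > 4.5 % by mass, so it is Code DG3 (Oxidizer).
Total Code DG3: (two 228 g packs = 456 g) + (three 143 g packs = 429 g) = 885 g.
885 g is within the rail limit of 1 kg for Code DG3.
Code DG2 quantity: two 15.1 oz packs = 857.68 g.
857.68 g ≤ 1 kg (rail limit, Code DG2) — within limit.
Code DG3 and Code DG2 may not share an outer package.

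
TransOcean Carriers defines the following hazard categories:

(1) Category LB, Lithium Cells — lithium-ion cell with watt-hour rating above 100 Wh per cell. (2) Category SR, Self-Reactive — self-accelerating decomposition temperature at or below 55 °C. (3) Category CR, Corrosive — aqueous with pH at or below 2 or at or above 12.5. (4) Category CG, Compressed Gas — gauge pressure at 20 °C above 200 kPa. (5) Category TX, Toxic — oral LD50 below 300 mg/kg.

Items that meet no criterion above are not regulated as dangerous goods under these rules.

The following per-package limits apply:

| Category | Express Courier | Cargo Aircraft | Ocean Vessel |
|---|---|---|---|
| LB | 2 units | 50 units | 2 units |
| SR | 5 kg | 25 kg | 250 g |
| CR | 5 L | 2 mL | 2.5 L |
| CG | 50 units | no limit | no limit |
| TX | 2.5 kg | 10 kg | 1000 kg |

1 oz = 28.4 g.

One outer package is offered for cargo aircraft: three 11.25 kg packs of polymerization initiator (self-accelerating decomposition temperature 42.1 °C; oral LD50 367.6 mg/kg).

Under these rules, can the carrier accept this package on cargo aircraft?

No

The polymerization initiator has self-accelerating decomposition temperature 42.1 °C, which is ≤ 55 °C, so it is Category SR (Self-Reactive).
Category SR quantity: three 11.25 kg packs = 33.75 kg.
33.75 kg > 25 kg (cargo aircraft limit, Category SR) — over the limit.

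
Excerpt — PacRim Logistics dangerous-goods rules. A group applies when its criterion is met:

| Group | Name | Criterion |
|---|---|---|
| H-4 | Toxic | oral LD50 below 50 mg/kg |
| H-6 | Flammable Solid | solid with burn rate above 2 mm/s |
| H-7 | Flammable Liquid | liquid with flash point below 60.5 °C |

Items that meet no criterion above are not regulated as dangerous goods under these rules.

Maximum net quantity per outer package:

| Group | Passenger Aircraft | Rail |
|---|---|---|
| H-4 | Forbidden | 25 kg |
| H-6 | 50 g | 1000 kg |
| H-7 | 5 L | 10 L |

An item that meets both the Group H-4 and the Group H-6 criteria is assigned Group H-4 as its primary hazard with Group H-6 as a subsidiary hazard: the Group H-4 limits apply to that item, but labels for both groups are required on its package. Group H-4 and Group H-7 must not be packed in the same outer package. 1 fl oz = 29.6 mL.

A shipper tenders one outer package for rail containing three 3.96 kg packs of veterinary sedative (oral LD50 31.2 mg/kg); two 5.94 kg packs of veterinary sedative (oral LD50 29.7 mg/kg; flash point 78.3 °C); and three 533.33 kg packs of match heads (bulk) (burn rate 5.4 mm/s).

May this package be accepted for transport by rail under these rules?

No

The veterinary sedative has oral LD50 31.2 mg/kg, which is < 50 mg/kg, so it is Group H-4 (Toxic).
The veterinary sedative has oral LD50 29.7 mg/kg, which is < 50 mg/kg, so it is Group H-4 (Toxic).
Burn rate 5.4 mm/s meets the Group H-6 criterion (Flammable Solid), so the match heads (bulk) are Group H-6.
Group H-4 net quantity: (three 3.96 kg packs = 11.88 kg) + (two 5.94 kg packs = 11.88 kg) = 23.76 kg.
23.76 kg ≤ 25 kg (rail limit, Group H-4) — within limit.
Group H-6 quantity: three 533.33 kg packs = 1599.99 kg.
That exceeds the Group H-6 rail limit of 1000 kg.
The segregation rule (Group H-4 with Group H-7) does not apply to Group H-4 with Group H-6.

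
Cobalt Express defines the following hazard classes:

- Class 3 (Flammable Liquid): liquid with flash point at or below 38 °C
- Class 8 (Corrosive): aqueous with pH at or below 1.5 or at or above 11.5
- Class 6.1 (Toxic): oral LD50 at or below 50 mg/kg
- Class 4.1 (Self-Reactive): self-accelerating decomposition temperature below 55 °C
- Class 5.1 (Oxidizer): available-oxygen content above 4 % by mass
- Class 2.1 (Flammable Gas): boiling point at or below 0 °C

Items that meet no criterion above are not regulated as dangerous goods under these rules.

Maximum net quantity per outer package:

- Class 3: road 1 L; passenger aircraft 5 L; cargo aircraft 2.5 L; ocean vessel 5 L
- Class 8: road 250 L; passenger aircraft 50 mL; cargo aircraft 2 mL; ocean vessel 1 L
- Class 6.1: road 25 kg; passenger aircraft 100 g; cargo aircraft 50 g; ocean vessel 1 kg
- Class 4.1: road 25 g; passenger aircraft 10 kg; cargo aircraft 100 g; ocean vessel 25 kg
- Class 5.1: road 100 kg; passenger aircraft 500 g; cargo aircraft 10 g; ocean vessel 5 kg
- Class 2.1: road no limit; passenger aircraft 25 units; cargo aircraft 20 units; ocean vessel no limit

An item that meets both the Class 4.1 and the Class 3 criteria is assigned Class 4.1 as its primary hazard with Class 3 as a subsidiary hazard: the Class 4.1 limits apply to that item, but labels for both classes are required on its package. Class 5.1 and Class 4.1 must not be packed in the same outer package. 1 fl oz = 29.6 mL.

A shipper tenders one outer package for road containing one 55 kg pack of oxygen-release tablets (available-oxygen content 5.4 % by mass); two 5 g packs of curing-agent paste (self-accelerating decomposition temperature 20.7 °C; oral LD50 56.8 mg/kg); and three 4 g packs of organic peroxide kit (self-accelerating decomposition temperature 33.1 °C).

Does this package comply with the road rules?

No

The oxygen-release tablets have available-oxygen content 5.4 % by mass, which is > 4 % by mass, so they are Class 5.1 (Oxidizer).
The curing-agent paste has self-accelerating decomposition temperature 20.7 °C, which is < 55 °C, so it is Class 4.1 (Self-Reactive).
With self-accelerating decomposition temperature 33.1 °C (< 55 °C), the organic peroxide kit falls in Class 4.1.
Class 5.1 quantity: 55 kg.
55 kg is within the road limit of 100 kg for Class 5.1.
Class 4.1 net quantity: (two 5 g packs = 10 g) + (three 4 g packs = 12 g) = 22 g.
22 g is within the road limit of 25 g for Class 4.1.
Class 5.1 and Class 4.1 may not share an outer package.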